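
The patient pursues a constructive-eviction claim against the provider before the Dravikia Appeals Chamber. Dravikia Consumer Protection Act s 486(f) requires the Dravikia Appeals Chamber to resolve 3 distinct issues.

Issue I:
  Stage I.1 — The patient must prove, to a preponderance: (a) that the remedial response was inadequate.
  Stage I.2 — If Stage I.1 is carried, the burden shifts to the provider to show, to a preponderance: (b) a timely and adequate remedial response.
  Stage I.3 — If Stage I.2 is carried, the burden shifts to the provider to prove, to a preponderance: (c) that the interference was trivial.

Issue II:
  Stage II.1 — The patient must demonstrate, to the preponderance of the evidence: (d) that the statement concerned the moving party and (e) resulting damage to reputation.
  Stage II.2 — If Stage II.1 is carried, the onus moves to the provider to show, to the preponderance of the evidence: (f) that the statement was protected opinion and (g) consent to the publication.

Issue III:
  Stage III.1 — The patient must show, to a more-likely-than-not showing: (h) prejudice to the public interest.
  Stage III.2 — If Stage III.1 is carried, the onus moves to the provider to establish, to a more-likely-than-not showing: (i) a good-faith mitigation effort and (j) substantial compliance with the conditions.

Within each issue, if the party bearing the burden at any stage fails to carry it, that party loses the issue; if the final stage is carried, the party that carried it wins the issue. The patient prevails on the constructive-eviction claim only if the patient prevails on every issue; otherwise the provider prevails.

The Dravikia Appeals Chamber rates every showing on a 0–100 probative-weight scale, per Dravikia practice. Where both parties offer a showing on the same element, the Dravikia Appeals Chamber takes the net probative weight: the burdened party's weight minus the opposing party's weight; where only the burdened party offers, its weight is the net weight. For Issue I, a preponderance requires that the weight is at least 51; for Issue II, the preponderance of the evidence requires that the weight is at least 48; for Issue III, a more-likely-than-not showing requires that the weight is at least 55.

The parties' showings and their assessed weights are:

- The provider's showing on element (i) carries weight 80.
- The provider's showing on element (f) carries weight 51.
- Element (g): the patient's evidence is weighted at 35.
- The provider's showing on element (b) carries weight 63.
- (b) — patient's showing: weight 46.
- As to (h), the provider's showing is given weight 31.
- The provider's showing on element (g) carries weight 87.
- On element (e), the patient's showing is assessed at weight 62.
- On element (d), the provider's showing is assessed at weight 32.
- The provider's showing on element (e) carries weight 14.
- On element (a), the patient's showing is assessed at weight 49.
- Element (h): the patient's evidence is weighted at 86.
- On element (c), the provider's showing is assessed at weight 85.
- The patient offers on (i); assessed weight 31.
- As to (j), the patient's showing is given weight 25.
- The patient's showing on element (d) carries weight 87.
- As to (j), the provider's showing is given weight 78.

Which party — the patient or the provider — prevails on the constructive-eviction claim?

— Issue I —
At Stage I.1 the patient must meet a preponderance (weight is at least 51): on (a) the weight is 49, which does not reach 51, so (a) does not meet the standard.
  The patient does not carry Stage I.1.
The analysis ends at Stage I.1; the provider prevails on this issue.
— Issue II —
At Stage II.1 the patient must meet the preponderance of the evidence (weight is at least 48): on (d) the weight is 87 less the opposing 32 gives net 55, which does reach 48, so (d) meets the standard; on (e) the weight is 62 less the opposing 14 gives net 48, which does reach 48, so (e) meets the standard.
  Stage II.1 is satisfied; the onus moves to the provider.
At Stage II.2 the provider must meet the preponderance of the evidence (weight is at least 48): on (f) the weight is 51, ≥ 48, so (f) meets the standard; on (g) the weight is 87 less the opposing 35 gives net 52, ≥ 48, so (g) meets the standard.
  Stage II.2 carried; the final stage is satisfied.
Every stage carried; the provider prevails on this issue.
— Issue III —
Stage III.1 (patient, a more-likely-than-not showing, weight is at least 55): (h) net 86−31=55 ≥ 55 — meets.
  Stage III.1 is satisfied; the onus moves to the provider.
Stage III.2 (provider, a more-likely-than-not showing, weight is at least 55): (i) net 80−31=49 < 55 — fails; (j) net 78−25=53 < 55 — fails.
  Not every element is met, so the provider fails to carry Stage III.2.
The patient prevails on this issue.
Per-issue: Issue I → provider; Issue II → provider; Issue III → patient. The patient must prevail on every issue; overall, the provider prevails.

provider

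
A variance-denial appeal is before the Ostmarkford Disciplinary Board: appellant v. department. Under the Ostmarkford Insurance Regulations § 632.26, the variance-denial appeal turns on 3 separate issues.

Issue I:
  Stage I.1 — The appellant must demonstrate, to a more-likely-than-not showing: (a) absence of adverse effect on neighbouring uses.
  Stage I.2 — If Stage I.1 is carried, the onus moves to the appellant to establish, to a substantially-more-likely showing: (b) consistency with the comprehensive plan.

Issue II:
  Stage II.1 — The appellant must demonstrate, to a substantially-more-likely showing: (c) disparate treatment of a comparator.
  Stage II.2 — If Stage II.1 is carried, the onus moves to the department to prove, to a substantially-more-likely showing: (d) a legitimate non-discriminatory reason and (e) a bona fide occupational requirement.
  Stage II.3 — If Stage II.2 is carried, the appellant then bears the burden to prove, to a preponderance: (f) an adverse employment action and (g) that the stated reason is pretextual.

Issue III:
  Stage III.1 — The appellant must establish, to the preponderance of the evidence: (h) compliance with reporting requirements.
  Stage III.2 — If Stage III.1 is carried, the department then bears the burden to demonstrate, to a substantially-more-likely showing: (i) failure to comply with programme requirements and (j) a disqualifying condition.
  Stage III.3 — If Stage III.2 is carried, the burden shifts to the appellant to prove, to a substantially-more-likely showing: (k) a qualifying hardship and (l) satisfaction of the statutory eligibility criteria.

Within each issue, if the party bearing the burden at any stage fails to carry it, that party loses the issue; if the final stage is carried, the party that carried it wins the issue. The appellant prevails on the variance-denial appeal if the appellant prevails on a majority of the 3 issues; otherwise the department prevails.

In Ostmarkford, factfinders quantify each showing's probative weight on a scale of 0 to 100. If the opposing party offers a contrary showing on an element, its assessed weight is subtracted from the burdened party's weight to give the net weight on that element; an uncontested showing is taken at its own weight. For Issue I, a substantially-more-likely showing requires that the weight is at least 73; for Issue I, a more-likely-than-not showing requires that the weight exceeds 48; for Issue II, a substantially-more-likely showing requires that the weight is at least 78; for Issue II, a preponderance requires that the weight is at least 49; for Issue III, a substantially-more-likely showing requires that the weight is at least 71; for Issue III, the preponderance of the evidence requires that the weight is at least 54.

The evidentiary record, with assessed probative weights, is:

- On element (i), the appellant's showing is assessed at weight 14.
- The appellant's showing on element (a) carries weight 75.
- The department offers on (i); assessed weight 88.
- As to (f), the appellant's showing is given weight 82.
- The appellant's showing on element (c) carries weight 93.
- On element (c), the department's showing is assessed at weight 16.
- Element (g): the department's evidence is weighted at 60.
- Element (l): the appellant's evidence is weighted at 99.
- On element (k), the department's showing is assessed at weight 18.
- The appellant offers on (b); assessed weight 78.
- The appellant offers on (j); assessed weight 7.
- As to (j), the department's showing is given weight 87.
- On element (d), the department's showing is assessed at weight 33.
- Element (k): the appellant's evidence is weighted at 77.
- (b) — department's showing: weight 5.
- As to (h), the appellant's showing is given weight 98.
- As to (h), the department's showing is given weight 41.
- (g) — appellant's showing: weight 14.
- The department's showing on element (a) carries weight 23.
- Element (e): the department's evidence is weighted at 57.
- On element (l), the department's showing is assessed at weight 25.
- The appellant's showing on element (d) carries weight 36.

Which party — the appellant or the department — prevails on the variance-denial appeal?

— Issue I —
At Stage I.1 the appellant must meet a more-likely-than-not showing (weight exceeds 48): on (a) the weight is 75 less the opposing 23 gives net 52, > 48, so (a) meets the standard.
  All elements met. The appellant retains the burden for Stage I.2.
At Stage I.2 the appellant must meet a substantially-more-likely showing (weight is at least 73): on (b) the weight is 78 less the opposing 5 gives net 73, ≥ 73, so (b) meets the standard.
  All elements met at the final stage.
With every stage satisfied, the appellant prevails on this issue.
— Issue II —
Stage II.1 — burden on appellant; standard: a substantially-more-likely showing (weight is at least 78).
    (c): 93 − 16 = 77 < 78 [not met]
  Not every element is met, so the appellant fails to carry Stage II.1.
So the department prevails on this issue.
— Issue III —
Stage III.1 (appellant, the preponderance of the evidence, weight is at least 54): (h) net 98−41=57 ≥ 54 — meets.
  Stage III.1 carried; the burden shifts to the department.
Stage III.2 (department, a substantially-more-likely showing, weight is at least 71): (i) net 88−14=74 ≥ 71 — meets; (j) net 87−7=80 ≥ 71 — meets.
  Stage III.2 is satisfied; the onus moves to the appellant.
Stage III.3 (appellant, a substantially-more-likely showing, weight is at least 71): (k) net 77−18=59 < 71 — fails; (l) net 99−25=74 ≥ 71 — meets.
  Stage III.3 not carried; the appellant fails its burden.
The analysis ends at Stage III.3; the department prevails on this issue.
Per-issue: Issue I → appellant; Issue II → department; Issue III → department. The appellant must prevail on a majority of issues; overall, the department prevails.

department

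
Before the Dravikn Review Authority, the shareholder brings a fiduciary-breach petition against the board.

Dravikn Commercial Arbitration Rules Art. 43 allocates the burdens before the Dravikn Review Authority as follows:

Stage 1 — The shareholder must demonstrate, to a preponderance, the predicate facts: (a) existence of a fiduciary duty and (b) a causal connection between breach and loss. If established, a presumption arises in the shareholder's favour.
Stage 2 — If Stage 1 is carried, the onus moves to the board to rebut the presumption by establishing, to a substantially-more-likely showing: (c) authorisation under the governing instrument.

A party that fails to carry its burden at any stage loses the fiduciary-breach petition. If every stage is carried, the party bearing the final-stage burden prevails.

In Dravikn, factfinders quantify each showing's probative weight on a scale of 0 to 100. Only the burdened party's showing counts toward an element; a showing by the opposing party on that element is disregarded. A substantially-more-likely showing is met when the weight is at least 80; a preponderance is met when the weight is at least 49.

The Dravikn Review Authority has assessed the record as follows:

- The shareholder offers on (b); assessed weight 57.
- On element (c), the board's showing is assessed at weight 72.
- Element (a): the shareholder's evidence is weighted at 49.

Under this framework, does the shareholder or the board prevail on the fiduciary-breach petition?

shareholder

Stage 1 — burden on shareholder; standard: a preponderance (weight is at least 49).
    (a): 49 ≥ 49 [met]
    (b): 57 ≥ 49 [met]
  All elements met. The burden passes to the board.
Stage 2 — burden on board; standard: a substantially-more-likely showing (weight is at least 80).
    (c): 72 < 80 [not met]
  The board does not carry Stage 2.
So the shareholder prevails.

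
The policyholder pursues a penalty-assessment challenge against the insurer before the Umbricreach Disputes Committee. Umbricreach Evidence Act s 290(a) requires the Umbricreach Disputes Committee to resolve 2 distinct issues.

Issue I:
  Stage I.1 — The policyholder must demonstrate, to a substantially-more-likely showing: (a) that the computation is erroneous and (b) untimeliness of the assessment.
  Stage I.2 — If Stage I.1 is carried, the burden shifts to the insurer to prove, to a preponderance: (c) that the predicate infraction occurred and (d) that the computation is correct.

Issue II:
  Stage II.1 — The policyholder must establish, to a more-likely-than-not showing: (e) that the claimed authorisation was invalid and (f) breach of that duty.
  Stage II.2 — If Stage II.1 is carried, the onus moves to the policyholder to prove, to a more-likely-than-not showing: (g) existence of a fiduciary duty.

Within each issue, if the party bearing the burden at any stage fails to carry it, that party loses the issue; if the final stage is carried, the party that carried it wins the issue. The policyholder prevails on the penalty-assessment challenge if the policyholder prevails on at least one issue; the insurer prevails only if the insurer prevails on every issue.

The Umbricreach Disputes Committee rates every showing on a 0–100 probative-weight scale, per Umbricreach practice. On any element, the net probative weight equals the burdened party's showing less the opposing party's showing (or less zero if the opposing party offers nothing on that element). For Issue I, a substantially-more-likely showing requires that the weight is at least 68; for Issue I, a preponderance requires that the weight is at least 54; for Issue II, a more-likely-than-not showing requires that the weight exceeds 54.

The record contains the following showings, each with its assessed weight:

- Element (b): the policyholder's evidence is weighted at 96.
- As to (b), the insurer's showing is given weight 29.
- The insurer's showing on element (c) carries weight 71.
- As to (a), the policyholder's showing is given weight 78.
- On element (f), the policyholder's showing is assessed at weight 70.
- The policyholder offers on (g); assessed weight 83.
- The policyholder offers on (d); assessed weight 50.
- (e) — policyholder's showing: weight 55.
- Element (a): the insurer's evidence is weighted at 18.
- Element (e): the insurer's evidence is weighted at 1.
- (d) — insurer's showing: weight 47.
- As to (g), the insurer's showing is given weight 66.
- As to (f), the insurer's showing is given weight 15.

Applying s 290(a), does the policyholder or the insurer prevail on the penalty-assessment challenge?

— Issue I —
Stage I.1 (policyholder, a substantially-more-likely showing, weight is at least 68): (a) net 78−18=60 < 68 — fails; (b) net 96−29=67 < 68 — fails.
  The policyholder does not carry Stage I.1.
The insurer prevails on this issue.
— Issue II —
Stage II.1 — burden on policyholder; standard: a more-likely-than-not showing (weight exceeds 54).
    (e): 55 − 1 = 54 ≤ 54 [not met]
    (f): 70 − 15 = 55 > 54 [met]
  Stage II.1 not carried; the policyholder fails its burden.
The insurer prevails on this issue.
Per-issue: Issue I → insurer; Issue II → insurer. The policyholder must prevail on at least one issue; overall, the insurer prevails.

insurer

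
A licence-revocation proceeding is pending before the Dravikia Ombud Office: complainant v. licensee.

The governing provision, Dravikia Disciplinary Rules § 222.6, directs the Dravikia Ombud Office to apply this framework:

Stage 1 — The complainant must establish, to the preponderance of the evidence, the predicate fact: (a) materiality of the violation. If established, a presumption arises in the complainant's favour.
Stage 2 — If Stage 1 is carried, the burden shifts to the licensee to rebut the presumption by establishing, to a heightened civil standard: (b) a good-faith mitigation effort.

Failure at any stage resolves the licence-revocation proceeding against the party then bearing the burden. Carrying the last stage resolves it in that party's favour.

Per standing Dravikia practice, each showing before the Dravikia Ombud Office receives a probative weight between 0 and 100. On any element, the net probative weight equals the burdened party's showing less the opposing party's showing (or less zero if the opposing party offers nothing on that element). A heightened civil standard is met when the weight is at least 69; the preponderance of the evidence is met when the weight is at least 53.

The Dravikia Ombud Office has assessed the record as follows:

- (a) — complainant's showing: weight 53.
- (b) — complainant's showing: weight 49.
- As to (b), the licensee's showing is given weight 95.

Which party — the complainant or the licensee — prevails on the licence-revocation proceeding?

complainant

Stage 1 — burden on complainant; standard: the preponderance of the evidence (weight is at least 53).
    (a): 53 ≥ 53 [met]
  Stage 1 carried; the burden shifts to the licensee.
Stage 2 — burden on licensee; standard: a heightened civil standard (weight is at least 69).
    (b): 95 − 49 = 46 < 69 [not met]
  Not every element is met, so the licensee fails to carry Stage 2.
The complainant prevails.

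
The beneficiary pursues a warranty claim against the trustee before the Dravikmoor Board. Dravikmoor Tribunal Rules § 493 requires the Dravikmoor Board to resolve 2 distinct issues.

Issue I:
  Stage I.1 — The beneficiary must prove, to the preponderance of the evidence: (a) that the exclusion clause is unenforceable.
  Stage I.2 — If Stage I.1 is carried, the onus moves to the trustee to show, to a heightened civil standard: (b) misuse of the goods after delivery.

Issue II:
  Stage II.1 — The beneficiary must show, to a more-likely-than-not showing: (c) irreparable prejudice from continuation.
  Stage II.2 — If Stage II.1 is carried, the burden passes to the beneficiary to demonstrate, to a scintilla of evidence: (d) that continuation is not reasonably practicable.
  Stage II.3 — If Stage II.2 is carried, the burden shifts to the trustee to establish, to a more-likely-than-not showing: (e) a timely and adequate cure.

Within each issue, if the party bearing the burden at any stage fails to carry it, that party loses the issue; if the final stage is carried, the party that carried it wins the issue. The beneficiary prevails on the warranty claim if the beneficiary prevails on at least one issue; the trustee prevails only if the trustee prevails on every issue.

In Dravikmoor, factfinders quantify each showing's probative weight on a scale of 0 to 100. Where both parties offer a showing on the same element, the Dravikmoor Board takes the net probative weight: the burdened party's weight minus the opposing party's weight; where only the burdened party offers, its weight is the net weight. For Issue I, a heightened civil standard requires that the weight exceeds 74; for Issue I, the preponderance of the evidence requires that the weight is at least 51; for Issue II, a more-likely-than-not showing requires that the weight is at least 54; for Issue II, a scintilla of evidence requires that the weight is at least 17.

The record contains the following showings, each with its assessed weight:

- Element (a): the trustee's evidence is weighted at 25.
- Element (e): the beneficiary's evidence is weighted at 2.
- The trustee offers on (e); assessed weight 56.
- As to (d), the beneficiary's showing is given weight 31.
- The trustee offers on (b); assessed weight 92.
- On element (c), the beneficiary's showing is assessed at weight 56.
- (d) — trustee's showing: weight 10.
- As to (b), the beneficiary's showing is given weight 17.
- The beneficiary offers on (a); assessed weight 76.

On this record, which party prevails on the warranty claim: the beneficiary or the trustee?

— Issue I —
Stage I.1 — burden on beneficiary; standard: the preponderance of the evidence (weight is at least 51).
    (a): 76 − 25 = 51 ≥ 51 [met]
  Stage I.1 is satisfied; the onus moves to the trustee.
Stage I.2 — burden on trustee; standard: a heightened civil standard (weight exceeds 74).
    (b): 92 − 17 = 75 > 74 [met]
  The trustee carries the last stage.
All stages carried — the trustee prevails on this issue.
— Issue II —
Stage II.1 — burden on beneficiary; standard: a more-likely-than-not showing (weight is at least 54).
    (c): 56 ≥ 54 [met]
  Stage II.1 is satisfied; the beneficiary continues to bear the burden.
Stage II.2 — burden on beneficiary; standard: a scintilla of evidence (weight is at least 17).
    (d): 31 − 10 = 21 ≥ 17 [met]
  Stage II.2 is satisfied; the onus moves to the trustee.
Stage II.3 — burden on trustee; standard: a more-likely-than-not showing (weight is at least 54).
    (e): 56 − 2 = 54 ≥ 54 [met]
  All elements met at the final stage.
Every stage carried; the trustee prevails on this issue.
Per-issue: Issue I → trustee; Issue II → trustee. The beneficiary must prevail on at least one issue; overall, the trustee prevails.

trustee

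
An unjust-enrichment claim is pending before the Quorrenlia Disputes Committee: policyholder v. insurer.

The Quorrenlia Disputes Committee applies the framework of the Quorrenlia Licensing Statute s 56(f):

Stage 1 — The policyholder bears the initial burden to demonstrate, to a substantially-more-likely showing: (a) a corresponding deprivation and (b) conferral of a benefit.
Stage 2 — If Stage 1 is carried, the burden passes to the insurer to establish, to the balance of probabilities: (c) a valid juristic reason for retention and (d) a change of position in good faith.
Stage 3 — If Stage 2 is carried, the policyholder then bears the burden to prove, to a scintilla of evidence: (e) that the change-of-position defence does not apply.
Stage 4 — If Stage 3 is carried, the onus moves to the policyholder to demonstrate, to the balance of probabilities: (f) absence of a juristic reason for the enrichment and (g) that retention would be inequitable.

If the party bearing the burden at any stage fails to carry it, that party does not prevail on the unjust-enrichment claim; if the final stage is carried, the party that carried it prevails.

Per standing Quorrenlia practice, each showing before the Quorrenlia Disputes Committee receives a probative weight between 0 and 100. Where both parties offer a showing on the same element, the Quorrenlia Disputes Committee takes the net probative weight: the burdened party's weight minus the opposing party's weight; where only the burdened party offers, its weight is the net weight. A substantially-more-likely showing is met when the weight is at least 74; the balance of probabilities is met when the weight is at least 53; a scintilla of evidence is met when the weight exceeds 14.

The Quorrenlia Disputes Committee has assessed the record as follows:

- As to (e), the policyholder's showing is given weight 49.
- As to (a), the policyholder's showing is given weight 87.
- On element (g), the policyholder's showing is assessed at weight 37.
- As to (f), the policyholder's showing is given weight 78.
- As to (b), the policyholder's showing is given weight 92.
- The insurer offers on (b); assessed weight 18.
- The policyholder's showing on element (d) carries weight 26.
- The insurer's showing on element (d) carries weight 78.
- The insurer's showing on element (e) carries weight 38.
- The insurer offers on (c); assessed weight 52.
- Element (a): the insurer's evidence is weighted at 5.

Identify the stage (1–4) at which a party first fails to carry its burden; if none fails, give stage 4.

Stage 1 — burden on policyholder; standard: a substantially-more-likely showing (weight is at least 74).
    (a): 87 − 5 = 82 ≥ 74 [met]
    (b): 92 − 18 = 74 ≥ 74 [met]
  Stage 1 is satisfied; the onus moves to the insurer.
Stage 2 — burden on insurer; standard: the balance of probabilities (weight is at least 53).
    (c): 52 < 53 [not met]
    (d): 78 − 26 = 52 < 53 [not met]
  The insurer does not carry Stage 2.
The policyholder prevails.

stage 2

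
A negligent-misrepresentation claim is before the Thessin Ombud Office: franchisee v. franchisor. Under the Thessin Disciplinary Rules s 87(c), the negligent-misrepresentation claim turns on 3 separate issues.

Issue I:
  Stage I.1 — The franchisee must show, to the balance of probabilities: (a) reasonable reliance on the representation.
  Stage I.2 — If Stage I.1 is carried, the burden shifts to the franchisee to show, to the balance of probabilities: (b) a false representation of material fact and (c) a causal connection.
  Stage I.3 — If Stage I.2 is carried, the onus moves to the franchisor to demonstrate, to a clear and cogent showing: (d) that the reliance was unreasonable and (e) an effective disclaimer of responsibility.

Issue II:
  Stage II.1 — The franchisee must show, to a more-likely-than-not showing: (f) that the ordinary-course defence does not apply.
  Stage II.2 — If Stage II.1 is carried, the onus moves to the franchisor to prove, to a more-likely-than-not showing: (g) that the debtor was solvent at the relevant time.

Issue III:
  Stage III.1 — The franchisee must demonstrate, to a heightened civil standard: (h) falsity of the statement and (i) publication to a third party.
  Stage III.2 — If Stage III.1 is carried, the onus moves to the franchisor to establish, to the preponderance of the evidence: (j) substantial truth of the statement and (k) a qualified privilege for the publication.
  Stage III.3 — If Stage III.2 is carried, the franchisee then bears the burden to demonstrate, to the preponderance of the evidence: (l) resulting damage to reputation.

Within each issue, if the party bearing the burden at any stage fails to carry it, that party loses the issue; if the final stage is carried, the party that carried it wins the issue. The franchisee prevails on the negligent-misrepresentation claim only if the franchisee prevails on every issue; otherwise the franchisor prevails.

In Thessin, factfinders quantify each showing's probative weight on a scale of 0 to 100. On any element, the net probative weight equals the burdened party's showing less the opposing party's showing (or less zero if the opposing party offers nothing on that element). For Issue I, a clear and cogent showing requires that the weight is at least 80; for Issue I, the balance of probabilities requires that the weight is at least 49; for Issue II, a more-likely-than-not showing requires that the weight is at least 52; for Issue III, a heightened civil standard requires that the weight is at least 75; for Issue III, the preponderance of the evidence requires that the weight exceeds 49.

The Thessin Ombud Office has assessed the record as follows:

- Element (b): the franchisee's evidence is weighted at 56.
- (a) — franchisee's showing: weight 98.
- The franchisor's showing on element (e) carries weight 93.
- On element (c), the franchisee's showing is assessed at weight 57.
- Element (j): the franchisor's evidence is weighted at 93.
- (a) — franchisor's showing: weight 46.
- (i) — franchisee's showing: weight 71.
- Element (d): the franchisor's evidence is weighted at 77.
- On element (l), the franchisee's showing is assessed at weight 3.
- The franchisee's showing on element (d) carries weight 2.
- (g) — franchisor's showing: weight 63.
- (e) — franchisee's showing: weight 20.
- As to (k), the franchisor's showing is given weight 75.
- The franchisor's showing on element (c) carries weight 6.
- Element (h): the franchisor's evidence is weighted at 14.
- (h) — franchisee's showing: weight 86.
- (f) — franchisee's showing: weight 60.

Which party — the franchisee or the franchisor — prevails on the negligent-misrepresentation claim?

— Issue I —
Stage I.1 — burden on franchisee; standard: the balance of probabilities (weight is at least 49).
    (a): 98 − 46 = 52 ≥ 49 [met]
  Stage I.1 is satisfied; the franchisee continues to bear the burden.
Stage I.2 — burden on franchisee; standard: the balance of probabilities (weight is at least 49).
    (b): 56 ≥ 49 [met]
    (c): 57 − 6 = 51 ≥ 49 [met]
  Stage I.2 is satisfied; the onus moves to the franchisor.
Stage I.3 — burden on franchisor; standard: a clear and cogent showing (weight is at least 80).
    (d): 77 − 2 = 75 < 80 [not met]
    (e): 93 − 20 = 73 < 80 [not met]
  Not every element is met, so the franchisor fails to carry Stage I.3.
The analysis ends at Stage I.3; the franchisee prevails on this issue.
— Issue II —
At Stage II.1 the franchisee must meet a more-likely-than-not showing (weight is at least 52): on (f) the weight is 60, which does reach 52, so (f) meets the standard.
  Stage II.1 carried; the burden shifts to the franchisor.
At Stage II.2 the franchisor must meet a more-likely-than-not showing (weight is at least 52): on (g) the weight is 63, which does reach 52, so (g) meets the standard.
  All elements met at the final stage.
Every stage carried; the franchisor prevails on this issue.
— Issue III —
Stage III.1 — burden on franchisee; standard: a heightened civil standard (weight is at least 75).
    (h): 86 − 14 = 72 < 75 [not met]
    (i): 71 < 75 [not met]
  Stage III.1 not carried; the franchisee fails its burden.
So the franchisor prevails on this issue.
Per-issue: Issue I → franchisee; Issue II → franchisor; Issue III → franchisor. The franchisee must prevail on every issue; overall, the franchisor prevails.

franchisor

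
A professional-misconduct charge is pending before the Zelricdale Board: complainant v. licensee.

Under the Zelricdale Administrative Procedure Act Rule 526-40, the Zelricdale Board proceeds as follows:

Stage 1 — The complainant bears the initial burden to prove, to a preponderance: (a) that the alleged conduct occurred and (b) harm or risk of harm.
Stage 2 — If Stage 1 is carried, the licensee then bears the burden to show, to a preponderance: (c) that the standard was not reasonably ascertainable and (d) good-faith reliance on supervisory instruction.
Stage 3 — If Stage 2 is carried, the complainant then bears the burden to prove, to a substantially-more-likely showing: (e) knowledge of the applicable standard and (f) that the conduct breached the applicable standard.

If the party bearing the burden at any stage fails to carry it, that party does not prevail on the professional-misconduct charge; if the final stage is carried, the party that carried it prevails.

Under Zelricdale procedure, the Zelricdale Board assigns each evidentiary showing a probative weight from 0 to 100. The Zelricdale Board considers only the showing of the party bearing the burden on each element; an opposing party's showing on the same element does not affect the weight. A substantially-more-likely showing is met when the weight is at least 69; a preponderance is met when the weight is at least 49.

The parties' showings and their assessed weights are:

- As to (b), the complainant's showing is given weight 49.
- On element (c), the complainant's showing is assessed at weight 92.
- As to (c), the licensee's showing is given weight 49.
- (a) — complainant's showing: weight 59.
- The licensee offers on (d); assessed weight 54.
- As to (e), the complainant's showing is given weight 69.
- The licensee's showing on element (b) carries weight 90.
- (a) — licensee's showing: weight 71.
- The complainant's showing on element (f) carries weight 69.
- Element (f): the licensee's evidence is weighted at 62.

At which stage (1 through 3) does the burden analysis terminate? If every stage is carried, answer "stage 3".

At Stage 1 the complainant must meet a preponderance (weight is at least 49): on (a) the weight is 59 (the licensee's 71 is given no effect), which does reach 49, so (a) meets the standard; on (b) the weight is 49 (the licensee's 90 is given no effect), ≥ 49, so (b) meets the standard.
  Stage 1 carried; the burden shifts to the licensee.
At Stage 2 the licensee must meet a preponderance (weight is at least 49): on (c) the weight is 49 (the complainant's 92 is given no effect), ≥ 49, so (c) meets the standard; on (d) the weight is 54, which does reach 49, so (d) meets the standard.
  The licensee carries Stage 2; the complainant now bears the burden.
At Stage 3 the complainant must meet a substantially-more-likely showing (weight is at least 69): on (e) the weight is 69, ≥ 69, so (e) meets the standard; on (f) the weight is 69 (the licensee's 62 is given no effect), which does reach 69, so (f) meets the standard.
  All elements met at the final stage.
Every stage carried; the complainant prevails.

stage 3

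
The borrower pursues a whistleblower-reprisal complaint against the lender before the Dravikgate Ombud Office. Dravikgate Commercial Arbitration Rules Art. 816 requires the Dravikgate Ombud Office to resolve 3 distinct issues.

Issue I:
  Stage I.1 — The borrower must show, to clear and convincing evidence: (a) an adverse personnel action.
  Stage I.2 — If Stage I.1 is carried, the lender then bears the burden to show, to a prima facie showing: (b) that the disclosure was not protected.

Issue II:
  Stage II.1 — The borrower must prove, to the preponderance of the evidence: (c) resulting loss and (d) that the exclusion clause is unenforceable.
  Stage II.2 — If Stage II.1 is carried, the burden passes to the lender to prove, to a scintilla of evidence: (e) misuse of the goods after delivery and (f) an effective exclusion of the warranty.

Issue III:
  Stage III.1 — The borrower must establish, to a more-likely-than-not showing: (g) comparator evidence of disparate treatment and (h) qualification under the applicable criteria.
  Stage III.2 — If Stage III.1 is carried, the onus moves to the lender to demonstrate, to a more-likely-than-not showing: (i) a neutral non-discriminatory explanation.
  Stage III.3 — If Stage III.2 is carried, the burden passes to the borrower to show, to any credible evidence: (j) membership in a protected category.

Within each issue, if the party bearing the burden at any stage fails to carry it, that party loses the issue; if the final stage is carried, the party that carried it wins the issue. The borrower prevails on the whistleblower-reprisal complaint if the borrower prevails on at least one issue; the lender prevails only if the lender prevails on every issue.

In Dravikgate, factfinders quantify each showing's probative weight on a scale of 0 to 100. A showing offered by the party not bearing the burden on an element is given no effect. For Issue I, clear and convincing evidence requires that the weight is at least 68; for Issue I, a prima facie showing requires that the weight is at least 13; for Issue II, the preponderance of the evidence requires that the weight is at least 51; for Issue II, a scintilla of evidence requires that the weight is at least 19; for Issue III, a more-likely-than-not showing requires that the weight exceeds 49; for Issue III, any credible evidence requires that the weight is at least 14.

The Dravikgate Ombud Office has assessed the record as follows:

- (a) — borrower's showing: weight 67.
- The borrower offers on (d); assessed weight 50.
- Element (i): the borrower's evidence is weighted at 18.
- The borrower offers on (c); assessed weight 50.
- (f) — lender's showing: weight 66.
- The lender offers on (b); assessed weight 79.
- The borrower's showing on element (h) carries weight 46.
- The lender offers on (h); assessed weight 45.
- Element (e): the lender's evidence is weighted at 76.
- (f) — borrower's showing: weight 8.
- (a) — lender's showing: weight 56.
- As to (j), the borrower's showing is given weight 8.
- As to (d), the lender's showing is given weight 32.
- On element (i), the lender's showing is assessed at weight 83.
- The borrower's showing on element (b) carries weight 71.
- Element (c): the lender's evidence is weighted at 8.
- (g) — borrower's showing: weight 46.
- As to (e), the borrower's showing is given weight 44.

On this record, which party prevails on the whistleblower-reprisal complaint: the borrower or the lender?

— Issue I —
Stage I.1 — burden on borrower; standard: clear and convincing evidence (weight is at least 68).
    (a): 67 (lender's 56 disregarded) < 68 [not met]
  The borrower does not carry Stage I.1.
The analysis ends at Stage I.1; the lender prevails on this issue.
— Issue II —
Stage II.1 (borrower, the preponderance of the evidence, weight is at least 51): (c) 50 (lender's 8 disregarded) < 51 — fails; (d) 50 (lender's 32 disregarded) < 51 — fails.
  The borrower does not carry Stage II.1.
The lender prevails on this issue.
— Issue III —
Stage III.1 — burden on borrower; standard: a more-likely-than-not showing (weight exceeds 49).
    (g): 46 ≤ 49 [not met]
    (h): 46 (lender's 45 disregarded) ≤ 49 [not met]
  The borrower does not carry Stage III.1.
The analysis ends at Stage III.1; the lender prevails on this issue.
Per-issue: Issue I → lender; Issue II → lender; Issue III → lender. The borrower must prevail on at least one issue; overall, the lender prevails.

lender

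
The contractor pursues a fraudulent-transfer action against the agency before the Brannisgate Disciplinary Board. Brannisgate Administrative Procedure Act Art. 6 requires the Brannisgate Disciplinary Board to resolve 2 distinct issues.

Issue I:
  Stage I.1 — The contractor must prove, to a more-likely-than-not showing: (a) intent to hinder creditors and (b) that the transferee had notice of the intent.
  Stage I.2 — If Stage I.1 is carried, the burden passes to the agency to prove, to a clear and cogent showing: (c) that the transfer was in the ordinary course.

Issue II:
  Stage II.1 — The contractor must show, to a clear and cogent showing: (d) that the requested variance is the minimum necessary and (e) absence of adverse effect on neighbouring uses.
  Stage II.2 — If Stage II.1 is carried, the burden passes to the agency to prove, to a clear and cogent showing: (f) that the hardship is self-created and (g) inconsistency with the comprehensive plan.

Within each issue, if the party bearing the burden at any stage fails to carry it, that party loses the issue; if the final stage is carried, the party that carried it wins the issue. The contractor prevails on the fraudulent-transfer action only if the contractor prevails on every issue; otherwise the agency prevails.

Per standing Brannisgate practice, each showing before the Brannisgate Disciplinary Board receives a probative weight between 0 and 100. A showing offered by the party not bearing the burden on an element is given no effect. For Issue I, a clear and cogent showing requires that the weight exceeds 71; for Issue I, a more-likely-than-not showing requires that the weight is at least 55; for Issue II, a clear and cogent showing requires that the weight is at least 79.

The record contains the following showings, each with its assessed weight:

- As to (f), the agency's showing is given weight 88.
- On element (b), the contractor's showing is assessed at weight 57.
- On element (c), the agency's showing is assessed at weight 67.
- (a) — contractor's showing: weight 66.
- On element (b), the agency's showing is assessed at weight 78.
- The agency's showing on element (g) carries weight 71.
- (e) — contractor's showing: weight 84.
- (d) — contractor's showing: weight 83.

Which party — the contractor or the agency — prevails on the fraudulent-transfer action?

contractor

— Issue I —
Stage I.1 (contractor, a more-likely-than-not showing, weight is at least 55): (a) 66 ≥ 55 — meets; (b) 57 (agency's 78 disregarded) ≥ 55 — meets.
  Stage I.1 is satisfied; the onus moves to the agency.
Stage I.2 (agency, a clear and cogent showing, weight exceeds 71): (c) 67 ≤ 71 — fails.
  Not every element is met, so the agency fails to carry Stage I.2.
So the contractor prevails on this issue.
— Issue II —
At Stage II.1 the contractor must meet a clear and cogent showing (weight is at least 79): on (d) the weight is 83, which does reach 79, so (d) meets the standard; on (e) the weight is 84, which does reach 79, so (e) meets the standard.
  All elements met. The burden passes to the agency.
At Stage II.2 the agency must meet a clear and cogent showing (weight is at least 79): on (f) the weight is 88, which does reach 79, so (f) meets the standard; on (g) the weight is 71, < 79, so (g) does not meet the standard.
  Not every element is met, so the agency fails to carry Stage II.2.
So the contractor prevails on this issue.
Per-issue: Issue I → contractor; Issue II → contractor. The contractor must prevail on every issue; overall, the contractor prevails.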